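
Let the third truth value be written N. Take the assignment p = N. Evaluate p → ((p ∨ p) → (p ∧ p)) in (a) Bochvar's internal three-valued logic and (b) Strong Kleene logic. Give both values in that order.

In Bochvar's internal three-valued logic: p ∨ p = N ∨ N = N
p ∧ p = N ∧ N = N
(p ∨ p) → (p ∧ p) = N → N = N  [any arg is the third value ⇒ result is the third value]
p → ((p ∨ p) → (p ∧ p)) = N → N = N
In Strong Kleene logic: p ∨ p = N ∨ N = N
p ∧ p = N ∧ N = N
(p ∨ p) → (p ∧ p) = N → N = N  [¬N ∨ N]
p → ((p ∨ p) → (p ∧ p)) = N → N = N

N; N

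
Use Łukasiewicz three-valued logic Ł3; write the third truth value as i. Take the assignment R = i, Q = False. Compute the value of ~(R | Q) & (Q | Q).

False

R | Q = i | False = i
~(R | Q) = ~i = i
Q | Q = False | False = False
~(R | Q) & (Q | Q) = i & False = False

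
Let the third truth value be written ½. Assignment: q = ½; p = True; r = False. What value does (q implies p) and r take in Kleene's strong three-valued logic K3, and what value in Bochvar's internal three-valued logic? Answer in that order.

In Kleene's strong three-valued logic K3: q implies p = ½ implies True = True
(q implies p) and r = True and False = False
In Bochvar's internal three-valued logic: q implies p = ½ implies True = ½
(q implies p) and r = ½ and False = ½
They differ because Kleene's strong three-valued logic K3 and Bochvar's internal three-valued logic treat ½ differently under the binary connectives.

False; ½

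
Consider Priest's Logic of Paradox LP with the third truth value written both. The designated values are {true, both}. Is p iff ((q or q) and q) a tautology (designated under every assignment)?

No

Countermodel: p=true, q=false gives false, which is not designated.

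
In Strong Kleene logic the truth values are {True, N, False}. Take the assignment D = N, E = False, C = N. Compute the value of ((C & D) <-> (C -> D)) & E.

C & D = N & N = N
C -> D = N -> N = N  [~N | N]
(C & D) <-> (C -> D) = N <-> N = N
((C & D) <-> (C -> D)) & E = N & False = False

False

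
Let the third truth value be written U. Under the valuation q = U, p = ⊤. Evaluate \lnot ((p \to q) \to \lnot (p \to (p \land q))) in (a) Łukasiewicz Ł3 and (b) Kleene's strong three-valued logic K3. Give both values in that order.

In Łukasiewicz Ł3: p \to q = ⊤ \to U = U
p \land q = ⊤ \land U = U
p \to (p \land q) = ⊤ \to U = U
\lnot (p \to (p \land q)) = \lnot U = U
(p \to q) \to \lnot (p \to (p \land q)) = U \to U = ⊤
\lnot ((p \to q) \to \lnot (p \to (p \land q))) = \lnot ⊤ = ⊥
In Kleene's strong three-valued logic K3: p \to q = ⊤ \to U = U  [\lnot ⊤ \lor U]
p \land q = ⊤ \land U = U
p \to (p \land q) = ⊤ \to U = U
\lnot (p \to (p \land q)) = \lnot U = U
(p \to q) \to \lnot (p \to (p \land q)) = U \to U = U
\lnot ((p \to q) \to \lnot (p \to (p \land q))) = \lnot U = U
They differ because Łukasiewicz Ł3 and Kleene's strong three-valued logic K3 treat U differently under implication.

⊥; U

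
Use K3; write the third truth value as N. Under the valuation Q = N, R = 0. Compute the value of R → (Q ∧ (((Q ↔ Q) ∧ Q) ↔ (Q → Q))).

Q ↔ Q = N ↔ N = N
(Q ↔ Q) ∧ Q = N ∧ N = N
Q → Q = N → N = N  [¬N ∨ N]
((Q ↔ Q) ∧ Q) ↔ (Q → Q) = N ↔ N = N
Q ∧ (((Q ↔ Q) ∧ Q) ↔ (Q → Q)) = N ∧ N = N
R → (Q ∧ (((Q ↔ Q) ∧ Q) ↔ (Q → Q))) = 0 → N = 1

1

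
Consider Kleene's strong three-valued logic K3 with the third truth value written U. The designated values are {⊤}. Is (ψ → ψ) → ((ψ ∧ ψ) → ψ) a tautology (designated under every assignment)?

No

Countermodel: ψ=U gives U, which is not designated.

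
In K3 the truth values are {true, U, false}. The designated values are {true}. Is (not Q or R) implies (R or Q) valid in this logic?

Countermodel: Q=U, R=U gives U, which is not designated.

No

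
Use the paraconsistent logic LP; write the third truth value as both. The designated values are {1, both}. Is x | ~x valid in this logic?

Yes

Every assignment of x over {1, both, 0} gives a value in {1, both}.
In particular, with x=both: x | ~x = both.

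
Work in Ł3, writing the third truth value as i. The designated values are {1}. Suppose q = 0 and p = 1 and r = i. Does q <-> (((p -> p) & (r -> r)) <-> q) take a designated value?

p -> p = 1 -> 1 = 1
r -> r = i -> i = 1  [min(1, 1−½+½)]
(p -> p) & (r -> r) = 1 & 1 = 1
((p -> p) & (r -> r)) <-> q = 1 <-> 0 = 0
q <-> (((p -> p) & (r -> r)) <-> q) = 0 <-> 0 = 1
1 ∈ {1}.

Yes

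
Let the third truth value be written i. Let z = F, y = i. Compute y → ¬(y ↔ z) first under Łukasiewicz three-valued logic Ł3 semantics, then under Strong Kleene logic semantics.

T; i

In Łukasiewicz three-valued logic Ł3: y ↔ z = i ↔ F = i  [1 − |½−0|]
¬(y ↔ z) = ¬i = i
y → ¬(y ↔ z) = i → i = T
In Strong Kleene logic: y ↔ z = i ↔ F = i
¬(y ↔ z) = ¬i = i
y → ¬(y ↔ z) = i → i = i
They differ because Łukasiewicz three-valued logic Ł3 and Strong Kleene logic treat i differently under implication.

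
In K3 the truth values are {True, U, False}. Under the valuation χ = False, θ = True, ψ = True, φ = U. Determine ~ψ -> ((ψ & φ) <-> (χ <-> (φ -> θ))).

~ψ = ~True = False
ψ & φ = True & U = U
φ -> θ = U -> True = True  [~U | True]
χ <-> (φ -> θ) = False <-> True = False
(ψ & φ) <-> (χ <-> (φ -> θ)) = U <-> False = U
~ψ -> ((ψ & φ) <-> (χ <-> (φ -> θ))) = False -> U = True

True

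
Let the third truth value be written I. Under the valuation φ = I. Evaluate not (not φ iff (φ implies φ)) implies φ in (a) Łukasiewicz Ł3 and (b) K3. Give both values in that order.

true; I

In Łukasiewicz Ł3: not φ = not I = I
φ implies φ = I implies I = true
not φ iff (φ implies φ) = I iff true = I
not (not φ iff (φ implies φ)) = not I = I
not (not φ iff (φ implies φ)) implies φ = I implies I = true
In K3: not φ = not I = I
φ implies φ = I implies I = I  [not I or I]
not φ iff (φ implies φ) = I iff I = I
not (not φ iff (φ implies φ)) = not I = I
not (not φ iff (φ implies φ)) implies φ = I implies I = I
They differ because Łukasiewicz Ł3 and K3 treat I differently under implication.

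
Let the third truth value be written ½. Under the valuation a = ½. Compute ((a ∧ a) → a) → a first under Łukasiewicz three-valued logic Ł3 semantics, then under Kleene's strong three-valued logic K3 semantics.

½; ½

In Łukasiewicz three-valued logic Ł3: a ∧ a = ½ ∧ ½ = ½
(a ∧ a) → a = ½ → ½ = True
((a ∧ a) → a) → a = True → ½ = ½
In Kleene's strong three-valued logic K3: a ∧ a = ½ ∧ ½ = ½
(a ∧ a) → a = ½ → ½ = ½
((a ∧ a) → a) → a = ½ → ½ = ½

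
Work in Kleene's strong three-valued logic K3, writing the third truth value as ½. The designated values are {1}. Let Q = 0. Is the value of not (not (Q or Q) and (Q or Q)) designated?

Q or Q = 0 or 0 = 0
not (Q or Q) = not 0 = 1
Q or Q = 0 or 0 = 0
not (Q or Q) and (Q or Q) = 1 and 0 = 0
not (not (Q or Q) and (Q or Q)) = not 0 = 1
1 ∈ {1}.

Yes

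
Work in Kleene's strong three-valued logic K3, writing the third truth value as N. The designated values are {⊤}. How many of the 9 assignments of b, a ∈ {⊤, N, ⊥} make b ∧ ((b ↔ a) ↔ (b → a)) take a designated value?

2

Designated under: (b=⊤, a=⊤); (b=⊤, a=⊥).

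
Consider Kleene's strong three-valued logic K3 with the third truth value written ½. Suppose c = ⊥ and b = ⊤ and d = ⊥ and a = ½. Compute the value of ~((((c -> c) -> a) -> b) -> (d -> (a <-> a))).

⊥

c -> c = ⊥ -> ⊥ = ⊤
(c -> c) -> a = ⊤ -> ½ = ½  [~⊤ | ½]
((c -> c) -> a) -> b = ½ -> ⊤ = ⊤
a <-> a = ½ <-> ½ = ½
d -> (a <-> a) = ⊥ -> ½ = ⊤
(((c -> c) -> a) -> b) -> (d -> (a <-> a)) = ⊤ -> ⊤ = ⊤
~((((c -> c) -> a) -> b) -> (d -> (a <-> a))) = ~⊤ = ⊥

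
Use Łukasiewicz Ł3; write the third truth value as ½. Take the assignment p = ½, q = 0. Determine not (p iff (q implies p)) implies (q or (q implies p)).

q implies p = 0 implies ½ = 1  [min(1, 1−0+½)]
p iff (q implies p) = ½ iff 1 = ½
not (p iff (q implies p)) = not ½ = ½
q implies p = 0 implies ½ = 1
q or (q implies p) = 0 or 1 = 1
not (p iff (q implies p)) implies (q or (q implies p)) = ½ implies 1 = 1

1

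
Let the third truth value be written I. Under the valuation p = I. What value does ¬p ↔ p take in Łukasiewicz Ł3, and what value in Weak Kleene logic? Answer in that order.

In Łukasiewicz Ł3: ¬p = ¬I = I
¬p ↔ p = I ↔ I = true  [1 − |½−½|]
In Weak Kleene logic: ¬p = ¬I = I
¬p ↔ p = I ↔ I = I
They differ because Łukasiewicz Ł3 and Weak Kleene logic treat I differently under the binary connectives.

true; I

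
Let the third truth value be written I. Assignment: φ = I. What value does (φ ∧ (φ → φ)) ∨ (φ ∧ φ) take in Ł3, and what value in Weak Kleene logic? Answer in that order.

I; I

In Ł3: φ → φ = I → I = T  [min(1, 1−½+½)]
φ ∧ (φ → φ) = I ∧ T = I
φ ∧ φ = I ∧ I = I
(φ ∧ (φ → φ)) ∨ (φ ∧ φ) = I ∨ I = I
In Weak Kleene logic: φ → φ = I → I = I  [any arg is the third value ⇒ result is the third value]
φ ∧ (φ → φ) = I ∧ I = I
φ ∧ φ = I ∧ I = I
(φ ∧ (φ → φ)) ∨ (φ ∧ φ) = I ∨ I = I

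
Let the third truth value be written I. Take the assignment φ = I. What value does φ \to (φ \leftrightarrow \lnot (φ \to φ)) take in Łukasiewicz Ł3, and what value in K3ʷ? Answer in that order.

true; I

In Łukasiewicz Ł3: φ \to φ = I \to I = true  [min(1, 1−½+½)]
\lnot (φ \to φ) = \lnot true = false
φ \leftrightarrow \lnot (φ \to φ) = I \leftrightarrow false = I
φ \to (φ \leftrightarrow \lnot (φ \to φ)) = I \to I = true
In K3ʷ: φ \to φ = I \to I = I  [any arg is the third value ⇒ result is the third value]
\lnot (φ \to φ) = \lnot I = I
φ \leftrightarrow \lnot (φ \to φ) = I \leftrightarrow I = I
φ \to (φ \leftrightarrow \lnot (φ \to φ)) = I \to I = I
They differ because Łukasiewicz Ł3 and K3ʷ treat I differently under the binary connectives.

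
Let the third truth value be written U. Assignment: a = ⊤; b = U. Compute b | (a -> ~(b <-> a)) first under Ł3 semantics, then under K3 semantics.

U; U

In Ł3: b <-> a = U <-> ⊤ = U  [1 − |½−1|]
~(b <-> a) = ~U = U
a -> ~(b <-> a) = ⊤ -> U = U
b | (a -> ~(b <-> a)) = U | U = U
In K3: b <-> a = U <-> ⊤ = U
~(b <-> a) = ~U = U
a -> ~(b <-> a) = ⊤ -> U = U  [~⊤ | U]
b | (a -> ~(b <-> a)) = U | U = U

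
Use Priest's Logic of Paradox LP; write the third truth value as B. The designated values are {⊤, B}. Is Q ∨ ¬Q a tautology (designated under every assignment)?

Yes

Every assignment of Q over {⊤, B, ⊥} gives a value in {⊤, B}.
In particular, with Q=B: Q ∨ ¬Q = B.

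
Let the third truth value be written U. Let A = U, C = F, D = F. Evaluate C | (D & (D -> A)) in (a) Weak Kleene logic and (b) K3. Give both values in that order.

In Weak Kleene logic: D -> A = F -> U = U  [any arg is the third value ⇒ result is the third value]
D & (D -> A) = F & U = U
C | (D & (D -> A)) = F | U = U
In K3: D -> A = F -> U = T  [~F | U]
D & (D -> A) = F & T = F
C | (D & (D -> A)) = F | F = F
They differ because Weak Kleene logic and K3 treat U differently under the binary connectives.

U; F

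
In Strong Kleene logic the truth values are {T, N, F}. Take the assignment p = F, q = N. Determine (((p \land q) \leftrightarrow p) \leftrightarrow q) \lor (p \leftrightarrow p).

T

p \land q = F \land N = F
(p \land q) \leftrightarrow p = F \leftrightarrow F = T
((p \land q) \leftrightarrow p) \leftrightarrow q = T \leftrightarrow N = N
p \leftrightarrow p = F \leftrightarrow F = T
(((p \land q) \leftrightarrow p) \leftrightarrow q) \lor (p \leftrightarrow p) = N \lor T = T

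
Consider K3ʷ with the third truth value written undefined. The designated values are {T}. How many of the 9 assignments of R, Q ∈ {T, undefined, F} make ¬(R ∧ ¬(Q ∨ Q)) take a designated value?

Designated under: (R=T, Q=T); (R=F, Q=T); (R=F, Q=F).

3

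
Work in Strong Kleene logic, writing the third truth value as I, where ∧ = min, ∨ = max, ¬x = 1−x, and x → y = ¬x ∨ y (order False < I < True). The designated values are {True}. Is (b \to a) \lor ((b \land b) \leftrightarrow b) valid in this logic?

Countermodel: b=I, a=I gives I, which is not designated.

No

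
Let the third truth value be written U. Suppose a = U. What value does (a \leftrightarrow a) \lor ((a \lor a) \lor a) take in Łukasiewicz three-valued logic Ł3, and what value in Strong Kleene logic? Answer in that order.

In Łukasiewicz three-valued logic Ł3: a \leftrightarrow a = U \leftrightarrow U = true  [1 − |½−½|]
a \lor a = U \lor U = U
(a \lor a) \lor a = U \lor U = U
(a \leftrightarrow a) \lor ((a \lor a) \lor a) = true \lor U = true
In Strong Kleene logic: a \leftrightarrow a = U \leftrightarrow U = U
a \lor a = U \lor U = U
(a \lor a) \lor a = U \lor U = U
(a \leftrightarrow a) \lor ((a \lor a) \lor a) = U \lor U = U
They differ because Łukasiewicz three-valued logic Ł3 and Strong Kleene logic treat U differently under implication.

true; U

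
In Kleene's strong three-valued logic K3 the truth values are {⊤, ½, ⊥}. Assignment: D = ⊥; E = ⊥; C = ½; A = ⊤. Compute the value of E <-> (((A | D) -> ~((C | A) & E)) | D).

⊥

A | D = ⊤ | ⊥ = ⊤
C | A = ½ | ⊤ = ⊤
(C | A) & E = ⊤ & ⊥ = ⊥
~((C | A) & E) = ~⊥ = ⊤
(A | D) -> ~((C | A) & E) = ⊤ -> ⊤ = ⊤
((A | D) -> ~((C | A) & E)) | D = ⊤ | ⊥ = ⊤
E <-> (((A | D) -> ~((C | A) & E)) | D) = ⊥ <-> ⊤ = ⊥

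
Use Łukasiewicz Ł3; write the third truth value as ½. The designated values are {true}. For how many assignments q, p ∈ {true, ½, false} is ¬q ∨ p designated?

Of the 9 assignments, 5 give a value in {true}.

5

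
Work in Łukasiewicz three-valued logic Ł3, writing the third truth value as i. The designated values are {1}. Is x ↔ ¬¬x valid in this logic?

Every assignment of x over {1, i, 0} gives a value in {1}.
In particular, with x=i: x ↔ ¬¬x = 1.

Yes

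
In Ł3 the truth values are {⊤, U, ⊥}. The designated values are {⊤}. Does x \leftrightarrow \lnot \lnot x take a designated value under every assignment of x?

Yes

Every assignment of x over {⊤, U, ⊥} gives a value in {⊤}.
In particular, with x=U: x \leftrightarrow \lnot \lnot x = ⊤.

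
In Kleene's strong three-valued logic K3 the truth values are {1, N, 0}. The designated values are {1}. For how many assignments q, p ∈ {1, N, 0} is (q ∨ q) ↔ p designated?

Designated under: (q=1, p=1); (q=0, p=0).

2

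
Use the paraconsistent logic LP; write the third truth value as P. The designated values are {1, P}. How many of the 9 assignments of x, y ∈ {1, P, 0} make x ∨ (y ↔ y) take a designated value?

9

Of the 9 assignments, 9 give a value in {1, P}.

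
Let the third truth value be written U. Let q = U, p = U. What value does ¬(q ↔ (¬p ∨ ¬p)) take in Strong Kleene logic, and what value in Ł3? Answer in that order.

U; 0

In Strong Kleene logic: ¬p = ¬U = U
¬p = ¬U = U
¬p ∨ ¬p = U ∨ U = U
q ↔ (¬p ∨ ¬p) = U ↔ U = U
¬(q ↔ (¬p ∨ ¬p)) = ¬U = U
In Ł3: ¬p = ¬U = U
¬p = ¬U = U
¬p ∨ ¬p = U ∨ U = U
q ↔ (¬p ∨ ¬p) = U ↔ U = 1
¬(q ↔ (¬p ∨ ¬p)) = ¬1 = 0
They differ because Strong Kleene logic and Ł3 treat U differently under implication.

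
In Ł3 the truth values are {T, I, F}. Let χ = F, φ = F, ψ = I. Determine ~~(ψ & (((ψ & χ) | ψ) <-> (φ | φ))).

I

ψ & χ = I & F = F
(ψ & χ) | ψ = F | I = I
φ | φ = F | F = F
((ψ & χ) | ψ) <-> (φ | φ) = I <-> F = I
ψ & (((ψ & χ) | ψ) <-> (φ | φ)) = I & I = I
~(ψ & (((ψ & χ) | ψ) <-> (φ | φ))) = ~I = I
~~(ψ & (((ψ & χ) | ψ) <-> (φ | φ))) = ~I = I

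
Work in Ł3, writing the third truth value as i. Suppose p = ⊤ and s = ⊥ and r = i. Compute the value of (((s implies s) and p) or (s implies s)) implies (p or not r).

s implies s = ⊥ implies ⊥ = ⊤
(s implies s) and p = ⊤ and ⊤ = ⊤
s implies s = ⊥ implies ⊥ = ⊤
((s implies s) and p) or (s implies s) = ⊤ or ⊤ = ⊤
not r = not i = i
p or not r = ⊤ or i = ⊤
(((s implies s) and p) or (s implies s)) implies (p or not r) = ⊤ implies ⊤ = ⊤

⊤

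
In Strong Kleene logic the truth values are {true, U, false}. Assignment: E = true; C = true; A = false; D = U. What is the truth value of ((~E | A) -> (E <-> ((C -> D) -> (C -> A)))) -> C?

true

~E = ~true = false
~E | A = false | false = false
C -> D = true -> U = U  [~true | U]
C -> A = true -> false = false
(C -> D) -> (C -> A) = U -> false = U
E <-> ((C -> D) -> (C -> A)) = true <-> U = U
(~E | A) -> (E <-> ((C -> D) -> (C -> A))) = false -> U = true
((~E | A) -> (E <-> ((C -> D) -> (C -> A)))) -> C = true -> true = true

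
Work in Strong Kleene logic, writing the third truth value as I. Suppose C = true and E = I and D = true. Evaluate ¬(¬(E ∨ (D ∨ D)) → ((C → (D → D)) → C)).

D ∨ D = true ∨ true = true
E ∨ (D ∨ D) = I ∨ true = true
¬(E ∨ (D ∨ D)) = ¬true = false
D → D = true → true = true
C → (D → D) = true → true = true
(C → (D → D)) → C = true → true = true
¬(E ∨ (D ∨ D)) → ((C → (D → D)) → C) = false → true = true
¬(¬(E ∨ (D ∨ D)) → ((C → (D → D)) → C)) = ¬true = false

false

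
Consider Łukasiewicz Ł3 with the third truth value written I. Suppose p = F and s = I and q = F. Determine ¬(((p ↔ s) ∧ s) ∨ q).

I

p ↔ s = F ↔ I = I  [1 − |0−½|]
(p ↔ s) ∧ s = I ∧ I = I
((p ↔ s) ∧ s) ∨ q = I ∨ F = I
¬(((p ↔ s) ∧ s) ∨ q) = ¬I = I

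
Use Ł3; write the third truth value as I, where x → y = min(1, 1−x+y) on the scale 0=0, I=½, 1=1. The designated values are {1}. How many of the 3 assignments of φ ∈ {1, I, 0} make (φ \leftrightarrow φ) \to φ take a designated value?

φ=1: 1 ✓
φ=I: I ·
φ=0: 0 ·

1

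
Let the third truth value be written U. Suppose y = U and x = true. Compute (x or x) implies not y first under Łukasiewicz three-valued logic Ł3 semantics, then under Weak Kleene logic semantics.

U; U

In Łukasiewicz three-valued logic Ł3: x or x = true or true = true
not y = not U = U
(x or x) implies not y = true implies U = U  [min(1, 1−1+½)]
In Weak Kleene logic: x or x = true or true = true
not y = not U = U
(x or x) implies not y = true implies U = U  [any arg is the third value ⇒ result is the third value]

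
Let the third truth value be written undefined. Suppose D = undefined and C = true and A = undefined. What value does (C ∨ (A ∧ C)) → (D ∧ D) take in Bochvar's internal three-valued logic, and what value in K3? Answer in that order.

undefined; undefined

In Bochvar's internal three-valued logic: A ∧ C = undefined ∧ true = undefined
C ∨ (A ∧ C) = true ∨ undefined = undefined
D ∧ D = undefined ∧ undefined = undefined
(C ∨ (A ∧ C)) → (D ∧ D) = undefined → undefined = undefined
In K3: A ∧ C = undefined ∧ true = undefined
C ∨ (A ∧ C) = true ∨ undefined = true
D ∧ D = undefined ∧ undefined = undefined
(C ∨ (A ∧ C)) → (D ∧ D) = true → undefined = undefined  [¬true ∨ undefined]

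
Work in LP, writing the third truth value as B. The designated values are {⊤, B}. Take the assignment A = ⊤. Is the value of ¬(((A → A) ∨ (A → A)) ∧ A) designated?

No

A → A = ⊤ → ⊤ = ⊤
A → A = ⊤ → ⊤ = ⊤
(A → A) ∨ (A → A) = ⊤ ∨ ⊤ = ⊤
((A → A) ∨ (A → A)) ∧ A = ⊤ ∧ ⊤ = ⊤
¬(((A → A) ∨ (A → A)) ∧ A) = ¬⊤ = ⊥
⊥ ∉ {⊤, B}.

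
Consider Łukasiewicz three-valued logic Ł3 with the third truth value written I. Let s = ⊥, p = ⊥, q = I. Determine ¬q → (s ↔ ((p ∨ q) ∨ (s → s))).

I

¬q = ¬I = I
p ∨ q = ⊥ ∨ I = I
s → s = ⊥ → ⊥ = ⊤
(p ∨ q) ∨ (s → s) = I ∨ ⊤ = ⊤
s ↔ ((p ∨ q) ∨ (s → s)) = ⊥ ↔ ⊤ = ⊥
¬q → (s ↔ ((p ∨ q) ∨ (s → s))) = I → ⊥ = I  [min(1, 1−½+0)]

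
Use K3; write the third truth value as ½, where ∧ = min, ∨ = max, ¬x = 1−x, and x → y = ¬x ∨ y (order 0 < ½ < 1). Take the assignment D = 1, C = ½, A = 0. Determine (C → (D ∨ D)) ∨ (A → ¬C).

D ∨ D = 1 ∨ 1 = 1
C → (D ∨ D) = ½ → 1 = 1
¬C = ¬½ = ½
A → ¬C = 0 → ½ = 1
(C → (D ∨ D)) ∨ (A → ¬C) = 1 ∨ 1 = 1

1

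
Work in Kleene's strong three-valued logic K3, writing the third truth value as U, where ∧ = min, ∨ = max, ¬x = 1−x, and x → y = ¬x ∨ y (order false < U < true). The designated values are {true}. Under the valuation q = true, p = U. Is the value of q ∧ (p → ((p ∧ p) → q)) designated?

p ∧ p = U ∧ U = U
(p ∧ p) → q = U → true = true
p → ((p ∧ p) → q) = U → true = true
q ∧ (p → ((p ∧ p) → q)) = true ∧ true = true
true ∈ {true}.

Yes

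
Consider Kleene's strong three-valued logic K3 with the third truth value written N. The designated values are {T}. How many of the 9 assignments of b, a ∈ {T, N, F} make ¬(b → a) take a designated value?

Designated under: (b=T, a=F).

1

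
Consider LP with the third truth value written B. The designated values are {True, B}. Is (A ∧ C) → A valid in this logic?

Every assignment of A, C over {True, B, False} gives a value in {True, B}.
In particular, with A=B, C=B: (A ∧ C) → A = B.

Yes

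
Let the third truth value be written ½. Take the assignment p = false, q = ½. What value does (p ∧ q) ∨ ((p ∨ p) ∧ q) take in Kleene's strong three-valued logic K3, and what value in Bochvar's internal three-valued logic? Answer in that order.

In Kleene's strong three-valued logic K3: p ∧ q = false ∧ ½ = false
p ∨ p = false ∨ false = false
(p ∨ p) ∧ q = false ∧ ½ = false
(p ∧ q) ∨ ((p ∨ p) ∧ q) = false ∨ false = false
In Bochvar's internal three-valued logic: p ∧ q = false ∧ ½ = ½
p ∨ p = false ∨ false = false
(p ∨ p) ∧ q = false ∧ ½ = ½
(p ∧ q) ∨ ((p ∨ p) ∧ q) = ½ ∨ ½ = ½
They differ because Kleene's strong three-valued logic K3 and Bochvar's internal three-valued logic treat ½ differently under the binary connectives.

false; ½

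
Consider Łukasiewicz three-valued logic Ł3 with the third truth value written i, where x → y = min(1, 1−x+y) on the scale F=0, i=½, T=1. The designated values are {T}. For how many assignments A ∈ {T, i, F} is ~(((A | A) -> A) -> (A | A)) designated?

1

A=T: F ·
A=i: i ·
A=F: T ✓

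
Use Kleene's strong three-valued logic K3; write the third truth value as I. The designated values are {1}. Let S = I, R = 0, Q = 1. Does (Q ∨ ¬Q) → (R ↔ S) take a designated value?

No

¬Q = ¬1 = 0
Q ∨ ¬Q = 1 ∨ 0 = 1
R ↔ S = 0 ↔ I = I
(Q ∨ ¬Q) → (R ↔ S) = 1 → I = I
I ∉ {1}.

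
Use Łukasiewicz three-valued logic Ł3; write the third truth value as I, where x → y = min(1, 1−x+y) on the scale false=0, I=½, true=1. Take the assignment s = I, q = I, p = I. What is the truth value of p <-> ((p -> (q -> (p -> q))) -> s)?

p -> q = I -> I = true
q -> (p -> q) = I -> true = true
p -> (q -> (p -> q)) = I -> true = true
(p -> (q -> (p -> q))) -> s = true -> I = I
p <-> ((p -> (q -> (p -> q))) -> s) = I <-> I = true

true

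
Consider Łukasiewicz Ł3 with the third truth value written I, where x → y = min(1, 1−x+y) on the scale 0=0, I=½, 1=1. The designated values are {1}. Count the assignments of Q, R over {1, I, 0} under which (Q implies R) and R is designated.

3

Designated under: (Q=1, R=1); (Q=I, R=1); (Q=0, R=1).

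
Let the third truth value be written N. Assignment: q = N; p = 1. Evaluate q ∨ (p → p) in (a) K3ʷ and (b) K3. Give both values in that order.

In K3ʷ: p → p = 1 → 1 = 1
q ∨ (p → p) = N ∨ 1 = N
In K3: p → p = 1 → 1 = 1
q ∨ (p → p) = N ∨ 1 = 1
They differ because K3ʷ and K3 treat N differently under the binary connectives.

N; 1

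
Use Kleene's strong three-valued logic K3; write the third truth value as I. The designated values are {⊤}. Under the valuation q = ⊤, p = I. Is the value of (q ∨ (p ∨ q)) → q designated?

Yes

p ∨ q = I ∨ ⊤ = ⊤
q ∨ (p ∨ q) = ⊤ ∨ ⊤ = ⊤
(q ∨ (p ∨ q)) → q = ⊤ → ⊤ = ⊤
⊤ ∈ {⊤}.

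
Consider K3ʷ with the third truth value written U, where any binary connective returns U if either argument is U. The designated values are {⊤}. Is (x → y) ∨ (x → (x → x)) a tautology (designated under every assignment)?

No

Countermodel: x=⊤, y=U gives U, which is not designated.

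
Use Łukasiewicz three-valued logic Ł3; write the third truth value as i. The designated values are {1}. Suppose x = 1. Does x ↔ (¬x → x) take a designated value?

Yes

¬x = ¬1 = 0
¬x → x = 0 → 1 = 1
x ↔ (¬x → x) = 1 ↔ 1 = 1
1 ∈ {1}.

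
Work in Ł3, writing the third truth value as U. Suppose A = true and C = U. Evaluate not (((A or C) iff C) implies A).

false

A or C = true or U = true
(A or C) iff C = true iff U = U  [1 − |1−½|]
((A or C) iff C) implies A = U implies true = true
not (((A or C) iff C) implies A) = not true = false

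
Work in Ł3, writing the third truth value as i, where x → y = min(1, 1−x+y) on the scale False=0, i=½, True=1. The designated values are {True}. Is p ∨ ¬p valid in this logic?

Countermodel: p=i gives i, which is not designated.

No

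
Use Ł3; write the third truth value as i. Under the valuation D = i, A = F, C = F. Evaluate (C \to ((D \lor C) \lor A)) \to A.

F

D \lor C = i \lor F = i
(D \lor C) \lor A = i \lor F = i
C \to ((D \lor C) \lor A) = F \to i = T  [min(1, 1−0+½)]
(C \to ((D \lor C) \lor A)) \to A = T \to F = F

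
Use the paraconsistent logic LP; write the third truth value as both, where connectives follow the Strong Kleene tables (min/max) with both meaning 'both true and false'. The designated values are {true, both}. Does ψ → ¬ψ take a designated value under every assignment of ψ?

Countermodel: ψ=true gives false, which is not designated.

No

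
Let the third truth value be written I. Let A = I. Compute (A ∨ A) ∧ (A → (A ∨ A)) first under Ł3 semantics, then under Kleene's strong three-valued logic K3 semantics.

I; I

In Ł3: A ∨ A = I ∨ I = I
A ∨ A = I ∨ I = I
A → (A ∨ A) = I → I = True  [min(1, 1−½+½)]
(A ∨ A) ∧ (A → (A ∨ A)) = I ∧ True = I
In Kleene's strong three-valued logic K3: A ∨ A = I ∨ I = I
A ∨ A = I ∨ I = I
A → (A ∨ A) = I → I = I  [¬I ∨ I]
(A ∨ A) ∧ (A → (A ∨ A)) = I ∧ I = I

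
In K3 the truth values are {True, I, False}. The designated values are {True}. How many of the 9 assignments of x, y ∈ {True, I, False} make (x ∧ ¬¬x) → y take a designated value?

Of the 9 assignments, 5 give a value in {True}.

5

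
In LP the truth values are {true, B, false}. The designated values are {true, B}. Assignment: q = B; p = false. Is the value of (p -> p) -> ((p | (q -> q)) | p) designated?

p -> p = false -> false = true
q -> q = B -> B = B  [~B | B]
p | (q -> q) = false | B = B
(p | (q -> q)) | p = B | false = B
(p -> p) -> ((p | (q -> q)) | p) = true -> B = B
B ∈ {true, B}.

Yes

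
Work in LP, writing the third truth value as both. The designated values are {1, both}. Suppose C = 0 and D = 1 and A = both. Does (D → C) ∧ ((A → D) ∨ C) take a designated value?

D → C = 1 → 0 = 0
A → D = both → 1 = 1  [¬both ∨ 1]
(A → D) ∨ C = 1 ∨ 0 = 1
(D → C) ∧ ((A → D) ∨ C) = 0 ∧ 1 = 0
0 ∉ {1, both}.

No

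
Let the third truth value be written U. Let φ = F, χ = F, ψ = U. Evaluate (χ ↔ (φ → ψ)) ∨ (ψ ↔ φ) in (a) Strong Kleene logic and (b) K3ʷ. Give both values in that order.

U; U

In Strong Kleene logic: φ → ψ = F → U = T  [¬F ∨ U]
χ ↔ (φ → ψ) = F ↔ T = F
ψ ↔ φ = U ↔ F = U
(χ ↔ (φ → ψ)) ∨ (ψ ↔ φ) = F ∨ U = U
In K3ʷ: φ → ψ = F → U = U  [any arg is the third value ⇒ result is the third value]
χ ↔ (φ → ψ) = F ↔ U = U
ψ ↔ φ = U ↔ F = U
(χ ↔ (φ → ψ)) ∨ (ψ ↔ φ) = U ∨ U = U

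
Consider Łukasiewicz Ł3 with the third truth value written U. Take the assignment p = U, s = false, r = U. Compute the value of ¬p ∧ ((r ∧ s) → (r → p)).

¬p = ¬U = U
r ∧ s = U ∧ false = false
r → p = U → U = true  [min(1, 1−½+½)]
(r ∧ s) → (r → p) = false → true = true
¬p ∧ ((r ∧ s) → (r → p)) = U ∧ true = U

U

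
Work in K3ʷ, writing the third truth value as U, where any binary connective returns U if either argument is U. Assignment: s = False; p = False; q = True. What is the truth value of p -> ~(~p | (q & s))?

~p = ~False = True
q & s = True & False = False
~p | (q & s) = True | False = True
~(~p | (q & s)) = ~True = False
p -> ~(~p | (q & s)) = False -> False = True

True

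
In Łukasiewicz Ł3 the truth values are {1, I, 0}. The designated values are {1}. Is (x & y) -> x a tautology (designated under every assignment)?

Yes

Every assignment of x, y over {1, I, 0} gives a value in {1}.
In particular, with x=I, y=I: (x & y) -> x = 1.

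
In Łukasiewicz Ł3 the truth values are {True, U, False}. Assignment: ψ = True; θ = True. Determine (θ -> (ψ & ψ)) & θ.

ψ & ψ = True & True = True
θ -> (ψ & ψ) = True -> True = True
(θ -> (ψ & ψ)) & θ = True & True = True

True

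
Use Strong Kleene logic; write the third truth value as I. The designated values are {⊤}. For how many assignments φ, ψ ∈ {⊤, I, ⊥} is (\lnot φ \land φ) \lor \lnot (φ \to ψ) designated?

Designated under: (φ=⊤, ψ=⊥).

1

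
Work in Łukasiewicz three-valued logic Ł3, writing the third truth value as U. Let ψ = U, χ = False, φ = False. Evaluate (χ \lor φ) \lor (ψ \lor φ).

χ \lor φ = False \lor False = False
ψ \lor φ = U \lor False = U
(χ \lor φ) \lor (ψ \lor φ) = False \lor U = U

U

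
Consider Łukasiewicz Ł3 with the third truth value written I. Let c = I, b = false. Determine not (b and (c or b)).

c or b = I or false = I
b and (c or b) = false and I = false
not (b and (c or b)) = not false = true

true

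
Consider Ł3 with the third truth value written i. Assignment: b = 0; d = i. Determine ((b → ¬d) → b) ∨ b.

0

¬d = ¬i = i
b → ¬d = 0 → i = 1  [min(1, 1−0+½)]
(b → ¬d) → b = 1 → 0 = 0
((b → ¬d) → b) ∨ b = 0 ∨ 0 = 0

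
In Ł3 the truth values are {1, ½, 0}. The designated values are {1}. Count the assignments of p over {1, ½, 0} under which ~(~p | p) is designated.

p=1: 0 ·
p=½: ½ ·
p=0: 0 ·

0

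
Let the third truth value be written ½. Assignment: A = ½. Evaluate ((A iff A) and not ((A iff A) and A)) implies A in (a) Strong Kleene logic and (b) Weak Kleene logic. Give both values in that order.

½; ½

In Strong Kleene logic: A iff A = ½ iff ½ = ½
A iff A = ½ iff ½ = ½
(A iff A) and A = ½ and ½ = ½
not ((A iff A) and A) = not ½ = ½
(A iff A) and not ((A iff A) and A) = ½ and ½ = ½
((A iff A) and not ((A iff A) and A)) implies A = ½ implies ½ = ½  [not ½ or ½]
In Weak Kleene logic: A iff A = ½ iff ½ = ½
A iff A = ½ iff ½ = ½
(A iff A) and A = ½ and ½ = ½
not ((A iff A) and A) = not ½ = ½
(A iff A) and not ((A iff A) and A) = ½ and ½ = ½
((A iff A) and not ((A iff A) and A)) implies A = ½ implies ½ = ½  [any arg is the third value ⇒ result is the third value]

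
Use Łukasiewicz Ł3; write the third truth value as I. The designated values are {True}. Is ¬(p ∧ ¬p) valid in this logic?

Countermodel: p=I gives I, which is not designated.

No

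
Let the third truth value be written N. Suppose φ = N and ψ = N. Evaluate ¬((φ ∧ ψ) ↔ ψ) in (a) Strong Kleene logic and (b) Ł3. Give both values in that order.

N; false

In Strong Kleene logic: φ ∧ ψ = N ∧ N = N
(φ ∧ ψ) ↔ ψ = N ↔ N = N
¬((φ ∧ ψ) ↔ ψ) = ¬N = N
In Ł3: φ ∧ ψ = N ∧ N = N
(φ ∧ ψ) ↔ ψ = N ↔ N = true  [1 − |½−½|]
¬((φ ∧ ψ) ↔ ψ) = ¬true = false
They differ because Strong Kleene logic and Ł3 treat N differently under implication.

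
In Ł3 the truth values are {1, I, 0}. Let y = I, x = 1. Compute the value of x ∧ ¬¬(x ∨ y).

1

x ∨ y = 1 ∨ I = 1
¬(x ∨ y) = ¬1 = 0
¬¬(x ∨ y) = ¬0 = 1
x ∧ ¬¬(x ∨ y) = 1 ∧ 1 = 1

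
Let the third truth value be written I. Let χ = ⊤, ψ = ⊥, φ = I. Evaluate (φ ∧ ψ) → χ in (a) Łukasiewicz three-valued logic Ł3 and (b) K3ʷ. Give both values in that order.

In Łukasiewicz three-valued logic Ł3: φ ∧ ψ = I ∧ ⊥ = ⊥
(φ ∧ ψ) → χ = ⊥ → ⊤ = ⊤
In K3ʷ: φ ∧ ψ = I ∧ ⊥ = I
(φ ∧ ψ) → χ = I → ⊤ = I  [any arg is the third value ⇒ result is the third value]
They differ because Łukasiewicz three-valued logic Ł3 and K3ʷ treat I differently under the binary connectives.

⊤; I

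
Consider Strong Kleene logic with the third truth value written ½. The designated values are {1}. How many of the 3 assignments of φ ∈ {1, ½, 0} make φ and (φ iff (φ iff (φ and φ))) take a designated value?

φ=1: 1 ✓
φ=½: ½ ·
φ=0: 0 ·

1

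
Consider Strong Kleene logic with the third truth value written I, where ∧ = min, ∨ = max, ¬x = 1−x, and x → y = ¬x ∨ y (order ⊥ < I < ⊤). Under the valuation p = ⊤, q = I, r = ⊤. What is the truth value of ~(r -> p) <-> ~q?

I

r -> p = ⊤ -> ⊤ = ⊤
~(r -> p) = ~⊤ = ⊥
~q = ~I = I
~(r -> p) <-> ~q = ⊥ <-> I = I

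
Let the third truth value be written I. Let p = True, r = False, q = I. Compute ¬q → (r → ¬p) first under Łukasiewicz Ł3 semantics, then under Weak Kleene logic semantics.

True; I

In Łukasiewicz Ł3: ¬q = ¬I = I
¬p = ¬True = False
r → ¬p = False → False = True
¬q → (r → ¬p) = I → True = True  [min(1, 1−½+1)]
In Weak Kleene logic: ¬q = ¬I = I
¬p = ¬True = False
r → ¬p = False → False = True
¬q → (r → ¬p) = I → True = I  [any arg is the third value ⇒ result is the third value]
They differ because Łukasiewicz Ł3 and Weak Kleene logic treat I differently under the binary connectives.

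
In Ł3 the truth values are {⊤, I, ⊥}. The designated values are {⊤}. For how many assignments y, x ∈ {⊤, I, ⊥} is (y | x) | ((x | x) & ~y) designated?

5

Of the 9 assignments, 5 give a value in {⊤}.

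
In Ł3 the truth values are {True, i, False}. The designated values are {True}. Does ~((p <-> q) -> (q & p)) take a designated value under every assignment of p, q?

No

Countermodel: p=True, q=True gives False, which is not designated.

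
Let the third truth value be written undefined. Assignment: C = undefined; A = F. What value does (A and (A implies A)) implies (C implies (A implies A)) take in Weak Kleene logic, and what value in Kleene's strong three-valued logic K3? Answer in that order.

undefined; T

In Weak Kleene logic: A implies A = F implies F = T
A and (A implies A) = F and T = F
A implies A = F implies F = T
C implies (A implies A) = undefined implies T = undefined  [any arg is the third value ⇒ result is the third value]
(A and (A implies A)) implies (C implies (A implies A)) = F implies undefined = undefined
In Kleene's strong three-valued logic K3: A implies A = F implies F = T
A and (A implies A) = F and T = F
A implies A = F implies F = T
C implies (A implies A) = undefined implies T = T  [not undefined or T]
(A and (A implies A)) implies (C implies (A implies A)) = F implies T = T
They differ because Weak Kleene logic and Kleene's strong three-valued logic K3 treat undefined differently under the binary connectives.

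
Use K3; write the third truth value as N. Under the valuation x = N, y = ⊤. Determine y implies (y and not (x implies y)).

⊥

x implies y = N implies ⊤ = ⊤  [not N or ⊤]
not (x implies y) = not ⊤ = ⊥
y and not (x implies y) = ⊤ and ⊥ = ⊥
y implies (y and not (x implies y)) = ⊤ implies ⊥ = ⊥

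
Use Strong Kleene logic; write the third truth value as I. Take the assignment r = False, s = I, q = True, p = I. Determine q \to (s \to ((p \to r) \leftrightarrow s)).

I

p \to r = I \to False = I  [\lnot I \lor False]
(p \to r) \leftrightarrow s = I \leftrightarrow I = I
s \to ((p \to r) \leftrightarrow s) = I \to I = I
q \to (s \to ((p \to r) \leftrightarrow s)) = True \to I = I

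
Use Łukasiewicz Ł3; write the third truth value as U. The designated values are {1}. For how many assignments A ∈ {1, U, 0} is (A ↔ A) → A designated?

A=1: 1 ✓
A=U: U ·
A=0: 0 ·

1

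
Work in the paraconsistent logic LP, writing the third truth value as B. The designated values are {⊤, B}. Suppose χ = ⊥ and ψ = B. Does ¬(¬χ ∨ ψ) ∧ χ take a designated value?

¬χ = ¬⊥ = ⊤
¬χ ∨ ψ = ⊤ ∨ B = ⊤
¬(¬χ ∨ ψ) = ¬⊤ = ⊥
¬(¬χ ∨ ψ) ∧ χ = ⊥ ∧ ⊥ = ⊥
⊥ ∉ {⊤, B}.

No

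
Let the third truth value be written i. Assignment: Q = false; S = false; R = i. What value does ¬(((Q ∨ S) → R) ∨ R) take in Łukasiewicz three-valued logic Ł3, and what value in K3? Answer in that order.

In Łukasiewicz three-valued logic Ł3: Q ∨ S = false ∨ false = false
(Q ∨ S) → R = false → i = true
((Q ∨ S) → R) ∨ R = true ∨ i = true
¬(((Q ∨ S) → R) ∨ R) = ¬true = false
In K3: Q ∨ S = false ∨ false = false
(Q ∨ S) → R = false → i = true  [¬false ∨ i]
((Q ∨ S) → R) ∨ R = true ∨ i = true
¬(((Q ∨ S) → R) ∨ R) = ¬true = false

false; false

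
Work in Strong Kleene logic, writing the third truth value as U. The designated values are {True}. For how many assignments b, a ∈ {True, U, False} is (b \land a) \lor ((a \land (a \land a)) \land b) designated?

1

Designated under: (b=True, a=True).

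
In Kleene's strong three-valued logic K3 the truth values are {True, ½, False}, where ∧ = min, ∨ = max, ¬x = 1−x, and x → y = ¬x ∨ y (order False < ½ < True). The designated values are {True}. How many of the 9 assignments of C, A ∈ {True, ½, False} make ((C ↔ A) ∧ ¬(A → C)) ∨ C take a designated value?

3

Designated under: (C=True, A=True); (C=True, A=½); (C=True, A=False).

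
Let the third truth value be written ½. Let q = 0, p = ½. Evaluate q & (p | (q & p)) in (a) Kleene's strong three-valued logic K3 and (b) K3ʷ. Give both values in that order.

In Kleene's strong three-valued logic K3: q & p = 0 & ½ = 0
p | (q & p) = ½ | 0 = ½
q & (p | (q & p)) = 0 & ½ = 0
In K3ʷ: q & p = 0 & ½ = ½
p | (q & p) = ½ | ½ = ½
q & (p | (q & p)) = 0 & ½ = ½
They differ because Kleene's strong three-valued logic K3 and K3ʷ treat ½ differently under the binary connectives.

0; ½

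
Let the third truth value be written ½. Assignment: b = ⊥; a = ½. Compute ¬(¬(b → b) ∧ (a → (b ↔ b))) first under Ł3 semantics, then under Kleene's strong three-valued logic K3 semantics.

⊤; ⊤

In Ł3: b → b = ⊥ → ⊥ = ⊤
¬(b → b) = ¬⊤ = ⊥
b ↔ b = ⊥ ↔ ⊥ = ⊤
a → (b ↔ b) = ½ → ⊤ = ⊤
¬(b → b) ∧ (a → (b ↔ b)) = ⊥ ∧ ⊤ = ⊥
¬(¬(b → b) ∧ (a → (b ↔ b))) = ¬⊥ = ⊤
In Kleene's strong three-valued logic K3: b → b = ⊥ → ⊥ = ⊤
¬(b → b) = ¬⊤ = ⊥
b ↔ b = ⊥ ↔ ⊥ = ⊤
a → (b ↔ b) = ½ → ⊤ = ⊤
¬(b → b) ∧ (a → (b ↔ b)) = ⊥ ∧ ⊤ = ⊥
¬(¬(b → b) ∧ (a → (b ↔ b))) = ¬⊥ = ⊤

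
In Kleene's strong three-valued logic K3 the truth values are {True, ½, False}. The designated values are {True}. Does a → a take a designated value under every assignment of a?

Countermodel: a=½ gives ½, which is not designated.

No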